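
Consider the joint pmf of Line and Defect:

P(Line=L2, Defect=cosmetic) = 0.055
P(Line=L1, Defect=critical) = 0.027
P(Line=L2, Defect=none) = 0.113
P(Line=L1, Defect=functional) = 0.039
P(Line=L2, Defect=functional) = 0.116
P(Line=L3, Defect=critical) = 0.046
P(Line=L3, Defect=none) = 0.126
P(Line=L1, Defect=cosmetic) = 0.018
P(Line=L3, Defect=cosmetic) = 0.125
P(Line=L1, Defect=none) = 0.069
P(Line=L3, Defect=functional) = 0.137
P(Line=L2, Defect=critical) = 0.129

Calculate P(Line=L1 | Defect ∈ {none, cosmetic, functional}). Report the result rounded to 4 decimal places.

0.1579

P(Defect=none) = 0.069 + 0.113 + 0.126 = 0.308.
P(Defect=cosmetic) = 0.018 + 0.055 + 0.125 = 0.198.
P(Defect=functional) = 0.039 + 0.116 + 0.137 = 0.292.
P(Defect ∈ {none, cosmetic, functional}) = 0.308 + 0.198 + 0.292 = 0.798; P(Line=L1, Defect ∈ {none, cosmetic, functional}) = 0.069 + 0.018 + 0.039 = 0.126.
P(Line=L1 | Defect ∈ {none, cosmetic, functional}) = 0.126/0.798 = 0.1579.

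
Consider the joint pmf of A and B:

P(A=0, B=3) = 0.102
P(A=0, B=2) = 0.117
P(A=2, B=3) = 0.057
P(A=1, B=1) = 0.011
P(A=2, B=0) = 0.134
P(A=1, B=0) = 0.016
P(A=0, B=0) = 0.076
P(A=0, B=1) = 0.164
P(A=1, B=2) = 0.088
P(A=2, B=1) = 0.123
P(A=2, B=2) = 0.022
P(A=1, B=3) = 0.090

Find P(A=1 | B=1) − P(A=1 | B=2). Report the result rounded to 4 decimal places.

P(B=1) = 0.164 + 0.011 + 0.123 = 0.298; P(A=1 | B=1) = 0.011/0.298 = 0.03691.
P(B=2) = 0.117 + 0.088 + 0.022 = 0.227; P(A=1 | B=2) = 0.088/0.227 = 0.38767.
Difference = -0.3508.

-0.3508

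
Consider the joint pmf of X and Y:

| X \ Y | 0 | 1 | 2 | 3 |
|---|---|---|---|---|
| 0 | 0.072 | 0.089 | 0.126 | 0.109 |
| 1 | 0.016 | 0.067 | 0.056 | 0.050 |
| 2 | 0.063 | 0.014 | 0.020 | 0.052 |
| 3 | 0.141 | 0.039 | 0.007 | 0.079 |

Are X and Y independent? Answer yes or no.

P(X=3) = 0.266 and P(Y=0) = 0.292, so their product is 0.07767, but P(X=3, Y=0) = 0.141. Since these differ, X and Y are not independent.

no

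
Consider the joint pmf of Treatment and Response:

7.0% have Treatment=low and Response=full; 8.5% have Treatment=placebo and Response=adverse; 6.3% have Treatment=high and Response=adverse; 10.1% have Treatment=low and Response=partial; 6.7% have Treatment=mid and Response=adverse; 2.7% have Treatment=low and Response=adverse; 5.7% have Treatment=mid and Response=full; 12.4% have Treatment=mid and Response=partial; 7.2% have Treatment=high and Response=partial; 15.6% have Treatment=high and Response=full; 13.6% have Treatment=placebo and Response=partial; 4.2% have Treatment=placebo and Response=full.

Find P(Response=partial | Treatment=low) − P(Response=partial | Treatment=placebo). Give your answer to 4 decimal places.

P(Treatment=low) = 0.101 + 0.070 + 0.027 = 0.198; P(Response=partial | Treatment=low) = 0.101/0.198 = 0.51010.
P(Treatment=placebo) = 0.136 + 0.042 + 0.085 = 0.263; P(Response=partial | Treatment=placebo) = 0.136/0.263 = 0.51711.
Difference = -0.0070.

-0.0070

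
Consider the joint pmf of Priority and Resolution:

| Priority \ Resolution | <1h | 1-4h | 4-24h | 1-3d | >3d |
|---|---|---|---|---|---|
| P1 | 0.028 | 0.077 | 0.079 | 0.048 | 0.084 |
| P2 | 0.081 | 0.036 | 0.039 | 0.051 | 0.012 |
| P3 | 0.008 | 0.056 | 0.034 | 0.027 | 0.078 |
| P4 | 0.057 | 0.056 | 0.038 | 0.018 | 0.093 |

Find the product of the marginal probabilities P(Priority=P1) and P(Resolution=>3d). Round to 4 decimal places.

P(Priority=P1) = 0.028 + 0.077 + 0.079 + 0.048 + 0.084 = 0.316.
P(Resolution=>3d) = 0.084 + 0.012 + 0.078 + 0.093 = 0.267.
Product: 0.316 × 0.267 = 0.0844.

0.0844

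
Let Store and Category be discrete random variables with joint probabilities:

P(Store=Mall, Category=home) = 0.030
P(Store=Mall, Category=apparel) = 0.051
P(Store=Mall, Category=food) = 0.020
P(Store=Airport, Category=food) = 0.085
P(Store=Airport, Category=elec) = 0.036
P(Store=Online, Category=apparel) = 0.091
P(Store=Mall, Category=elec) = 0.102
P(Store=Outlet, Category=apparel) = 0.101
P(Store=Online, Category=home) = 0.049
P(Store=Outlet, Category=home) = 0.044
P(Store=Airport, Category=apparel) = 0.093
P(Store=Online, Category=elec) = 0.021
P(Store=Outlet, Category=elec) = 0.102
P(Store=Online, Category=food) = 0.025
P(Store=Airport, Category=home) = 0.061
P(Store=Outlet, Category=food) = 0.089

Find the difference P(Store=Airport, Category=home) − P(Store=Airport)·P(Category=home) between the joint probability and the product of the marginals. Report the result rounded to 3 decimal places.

P(Store=Airport) = 0.085 + 0.093 + 0.036 + 0.061 = 0.275.
P(Category=home) = 0.030 + 0.061 + 0.044 + 0.049 = 0.184.
P(Store=Airport, Category=home) − P(Store=Airport)P(Category=home) = 0.061 − 0.275×0.184 = 0.010.

0.010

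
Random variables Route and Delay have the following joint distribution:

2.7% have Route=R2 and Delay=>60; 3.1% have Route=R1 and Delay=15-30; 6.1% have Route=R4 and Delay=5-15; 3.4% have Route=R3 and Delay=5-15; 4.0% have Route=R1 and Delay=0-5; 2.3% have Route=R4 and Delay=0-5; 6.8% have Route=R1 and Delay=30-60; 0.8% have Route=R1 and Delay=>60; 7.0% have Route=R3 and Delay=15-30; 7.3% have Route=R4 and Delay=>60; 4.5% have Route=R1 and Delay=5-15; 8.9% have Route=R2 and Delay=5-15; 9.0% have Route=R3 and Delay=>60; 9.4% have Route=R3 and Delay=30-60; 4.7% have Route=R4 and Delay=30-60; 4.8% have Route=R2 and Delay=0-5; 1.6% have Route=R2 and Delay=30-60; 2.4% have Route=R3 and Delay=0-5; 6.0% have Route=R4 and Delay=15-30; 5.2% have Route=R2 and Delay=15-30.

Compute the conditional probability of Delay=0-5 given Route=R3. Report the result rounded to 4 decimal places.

0.0769

P(Route=R3) = 0.024 + 0.034 + 0.070 + 0.094 + 0.090 = 0.312.
P(Delay=0-5 | Route=R3) = 0.024/0.312 = 0.0769.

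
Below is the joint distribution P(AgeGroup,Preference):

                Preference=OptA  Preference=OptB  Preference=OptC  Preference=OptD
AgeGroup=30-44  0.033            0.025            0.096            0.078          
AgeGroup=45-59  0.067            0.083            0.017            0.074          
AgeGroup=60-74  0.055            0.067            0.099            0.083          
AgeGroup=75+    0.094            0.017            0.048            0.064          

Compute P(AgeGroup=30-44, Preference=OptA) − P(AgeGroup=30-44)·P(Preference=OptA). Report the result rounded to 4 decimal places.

P(AgeGroup=30-44) = 0.033 + 0.025 + 0.096 + 0.078 = 0.232.
P(Preference=OptA) = 0.033 + 0.067 + 0.055 + 0.094 = 0.249.
P(AgeGroup=30-44, Preference=OptA) − P(AgeGroup=30-44)P(Preference=OptA) = 0.033 − 0.232×0.249 = -0.0248.

-0.0248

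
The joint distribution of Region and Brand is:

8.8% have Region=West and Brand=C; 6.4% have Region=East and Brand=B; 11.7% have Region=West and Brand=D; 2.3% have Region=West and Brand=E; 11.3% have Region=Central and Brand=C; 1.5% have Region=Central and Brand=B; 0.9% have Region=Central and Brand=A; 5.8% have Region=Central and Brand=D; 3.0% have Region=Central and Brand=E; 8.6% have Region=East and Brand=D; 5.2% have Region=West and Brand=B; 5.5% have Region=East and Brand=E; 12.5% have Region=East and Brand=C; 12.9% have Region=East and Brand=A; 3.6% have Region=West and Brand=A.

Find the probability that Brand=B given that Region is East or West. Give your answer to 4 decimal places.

P(Region=East) = 0.129 + 0.064 + 0.125 + 0.086 + 0.055 = 0.459.
P(Region=West) = 0.036 + 0.052 + 0.088 + 0.117 + 0.023 = 0.316.
P(Region ∈ {East, West}) = 0.459 + 0.316 = 0.775; P(Brand=B, Region ∈ {East, West}) = 0.064 + 0.052 = 0.116.
P(Brand=B | Region ∈ {East, West}) = 0.116/0.775 = 0.1497.

0.1497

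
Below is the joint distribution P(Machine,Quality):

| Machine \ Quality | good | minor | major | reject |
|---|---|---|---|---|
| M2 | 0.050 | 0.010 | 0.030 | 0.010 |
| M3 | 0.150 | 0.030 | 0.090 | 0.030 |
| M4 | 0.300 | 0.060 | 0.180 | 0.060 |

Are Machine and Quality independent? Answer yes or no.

Every cell satisfies P(Machine,Quality) = P(Machine)·P(Quality). For instance P(Machine=M3) = 0.300, P(Quality=reject) = 0.100, and 0.300×0.100 = 0.030 matches the joint entry. So Machine and Quality are independent.

yes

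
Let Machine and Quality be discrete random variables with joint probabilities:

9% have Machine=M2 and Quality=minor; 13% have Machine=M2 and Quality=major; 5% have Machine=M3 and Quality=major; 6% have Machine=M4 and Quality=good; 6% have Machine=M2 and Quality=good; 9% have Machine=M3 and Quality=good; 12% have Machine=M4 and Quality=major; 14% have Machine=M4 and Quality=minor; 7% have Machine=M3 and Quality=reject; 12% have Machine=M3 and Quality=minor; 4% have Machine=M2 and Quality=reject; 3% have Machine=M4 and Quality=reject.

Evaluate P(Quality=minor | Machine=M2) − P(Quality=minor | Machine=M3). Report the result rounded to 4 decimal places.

-0.0824

P(Machine=M2) = 0.06 + 0.09 + 0.13 + 0.04 = 0.32; P(Quality=minor | Machine=M2) = 0.09/0.32 = 0.28125.
P(Machine=M3) = 0.09 + 0.12 + 0.05 + 0.07 = 0.33; P(Quality=minor | Machine=M3) = 0.12/0.33 = 0.36364.
Difference = -0.0824.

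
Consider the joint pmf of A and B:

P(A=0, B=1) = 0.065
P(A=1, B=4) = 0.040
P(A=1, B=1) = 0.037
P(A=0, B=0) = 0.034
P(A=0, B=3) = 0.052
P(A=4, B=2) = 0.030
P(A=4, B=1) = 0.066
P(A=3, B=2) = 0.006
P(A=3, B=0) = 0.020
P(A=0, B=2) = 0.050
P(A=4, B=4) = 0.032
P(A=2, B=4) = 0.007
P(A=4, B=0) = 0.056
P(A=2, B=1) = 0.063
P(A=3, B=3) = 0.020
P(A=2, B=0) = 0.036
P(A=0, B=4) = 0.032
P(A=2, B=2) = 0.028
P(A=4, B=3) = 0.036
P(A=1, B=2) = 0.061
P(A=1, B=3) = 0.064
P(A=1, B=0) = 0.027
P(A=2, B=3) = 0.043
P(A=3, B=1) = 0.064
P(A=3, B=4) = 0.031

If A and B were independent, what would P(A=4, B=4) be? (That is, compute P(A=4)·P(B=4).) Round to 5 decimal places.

0.03124

P(A=4) = 0.056 + 0.066 + 0.030 + 0.036 + 0.032 = 0.220.
P(B=4) = 0.032 + 0.040 + 0.007 + 0.031 + 0.032 = 0.142.
Product: 0.220 × 0.142 = 0.03124.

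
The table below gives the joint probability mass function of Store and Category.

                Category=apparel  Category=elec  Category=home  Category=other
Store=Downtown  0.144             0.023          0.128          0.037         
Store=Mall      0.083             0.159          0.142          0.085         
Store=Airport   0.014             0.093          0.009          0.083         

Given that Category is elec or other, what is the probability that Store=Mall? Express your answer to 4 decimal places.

0.5083

P(Category=elec) = 0.023 + 0.159 + 0.093 = 0.275.
P(Category=other) = 0.037 + 0.085 + 0.083 = 0.205.
P(Category ∈ {elec, other}) = 0.275 + 0.205 = 0.480; P(Store=Mall, Category ∈ {elec, other}) = 0.159 + 0.085 = 0.244.
P(Store=Mall | Category ∈ {elec, other}) = 0.244/0.480 = 0.5083.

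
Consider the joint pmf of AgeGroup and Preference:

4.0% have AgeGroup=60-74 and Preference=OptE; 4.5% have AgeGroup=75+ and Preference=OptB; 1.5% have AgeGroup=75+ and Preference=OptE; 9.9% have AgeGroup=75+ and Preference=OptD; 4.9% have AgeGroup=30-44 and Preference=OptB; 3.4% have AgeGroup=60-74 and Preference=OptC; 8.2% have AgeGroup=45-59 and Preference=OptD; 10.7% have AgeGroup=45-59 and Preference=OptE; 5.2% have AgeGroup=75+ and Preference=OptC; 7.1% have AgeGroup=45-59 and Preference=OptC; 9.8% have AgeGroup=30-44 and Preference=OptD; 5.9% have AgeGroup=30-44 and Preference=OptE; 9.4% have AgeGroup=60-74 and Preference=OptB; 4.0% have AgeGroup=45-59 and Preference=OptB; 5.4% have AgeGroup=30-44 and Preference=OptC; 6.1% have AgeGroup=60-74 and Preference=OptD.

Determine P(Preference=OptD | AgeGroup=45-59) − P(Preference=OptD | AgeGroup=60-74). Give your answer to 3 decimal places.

0.007

P(AgeGroup=45-59) = 0.040 + 0.071 + 0.082 + 0.107 = 0.300; P(Preference=OptD | AgeGroup=45-59) = 0.082/0.300 = 0.2733.
P(AgeGroup=60-74) = 0.094 + 0.034 + 0.061 + 0.040 = 0.229; P(Preference=OptD | AgeGroup=60-74) = 0.061/0.229 = 0.2664.
Difference = 0.007.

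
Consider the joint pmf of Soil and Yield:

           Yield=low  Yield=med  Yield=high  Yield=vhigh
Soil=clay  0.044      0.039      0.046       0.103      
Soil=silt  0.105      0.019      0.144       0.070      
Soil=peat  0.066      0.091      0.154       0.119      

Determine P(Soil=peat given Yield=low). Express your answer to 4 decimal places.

P(Yield=low) = 0.044 + 0.105 + 0.066 = 0.215.
P(Soil=peat | Yield=low) = 0.066/0.215 = 0.3070.

0.3070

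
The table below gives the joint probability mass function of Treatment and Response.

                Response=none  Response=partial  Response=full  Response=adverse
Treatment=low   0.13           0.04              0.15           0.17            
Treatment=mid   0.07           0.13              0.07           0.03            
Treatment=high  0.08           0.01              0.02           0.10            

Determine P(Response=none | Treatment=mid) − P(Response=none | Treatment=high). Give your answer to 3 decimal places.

-0.148

P(Treatment=mid) = 0.07 + 0.13 + 0.07 + 0.03 = 0.30; P(Response=none | Treatment=mid) = 0.07/0.30 = 0.2333.
P(Treatment=high) = 0.08 + 0.01 + 0.02 + 0.10 = 0.21; P(Response=none | Treatment=high) = 0.08/0.21 = 0.3810.
Difference = -0.148.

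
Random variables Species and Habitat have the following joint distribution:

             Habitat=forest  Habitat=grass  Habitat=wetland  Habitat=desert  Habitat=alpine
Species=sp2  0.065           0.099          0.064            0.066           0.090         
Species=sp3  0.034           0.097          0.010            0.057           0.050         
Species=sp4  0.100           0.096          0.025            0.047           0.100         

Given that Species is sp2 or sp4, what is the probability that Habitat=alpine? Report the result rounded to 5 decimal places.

0.25266

P(Species=sp2) = 0.065 + 0.099 + 0.064 + 0.066 + 0.090 = 0.384.
P(Species=sp4) = 0.100 + 0.096 + 0.025 + 0.047 + 0.100 = 0.368.
P(Species ∈ {sp2, sp4}) = 0.384 + 0.368 = 0.752; P(Habitat=alpine, Species ∈ {sp2, sp4}) = 0.090 + 0.100 = 0.190.
P(Habitat=alpine | Species ∈ {sp2, sp4}) = 0.190/0.752 = 0.25266.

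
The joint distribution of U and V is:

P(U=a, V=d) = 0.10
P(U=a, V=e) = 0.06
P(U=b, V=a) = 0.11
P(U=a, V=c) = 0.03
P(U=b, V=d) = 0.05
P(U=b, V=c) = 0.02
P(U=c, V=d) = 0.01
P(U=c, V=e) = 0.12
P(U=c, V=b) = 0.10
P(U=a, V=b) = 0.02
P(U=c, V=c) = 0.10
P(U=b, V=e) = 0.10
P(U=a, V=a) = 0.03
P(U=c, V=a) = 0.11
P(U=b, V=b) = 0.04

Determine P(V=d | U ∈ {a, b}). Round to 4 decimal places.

0.2679

P(U=a) = 0.03 + 0.02 + 0.03 + 0.10 + 0.06 = 0.24.
P(U=b) = 0.11 + 0.04 + 0.02 + 0.05 + 0.10 = 0.32.
P(U ∈ {a, b}) = 0.24 + 0.32 = 0.56; P(V=d, U ∈ {a, b}) = 0.10 + 0.05 = 0.15.
P(V=d | U ∈ {a, b}) = 0.15/0.56 = 0.2679.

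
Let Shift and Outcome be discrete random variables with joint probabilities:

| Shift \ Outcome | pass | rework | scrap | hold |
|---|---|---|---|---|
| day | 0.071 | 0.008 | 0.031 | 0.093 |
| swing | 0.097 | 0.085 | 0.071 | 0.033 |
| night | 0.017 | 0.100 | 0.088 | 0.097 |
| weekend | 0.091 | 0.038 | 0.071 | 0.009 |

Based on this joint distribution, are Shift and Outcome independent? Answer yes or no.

no

P(Shift=night) = 0.302 and P(Outcome=pass) = 0.276, so their product is 0.08335, but P(Shift=night, Outcome=pass) = 0.017. Since these differ, Shift and Outcome are not independent.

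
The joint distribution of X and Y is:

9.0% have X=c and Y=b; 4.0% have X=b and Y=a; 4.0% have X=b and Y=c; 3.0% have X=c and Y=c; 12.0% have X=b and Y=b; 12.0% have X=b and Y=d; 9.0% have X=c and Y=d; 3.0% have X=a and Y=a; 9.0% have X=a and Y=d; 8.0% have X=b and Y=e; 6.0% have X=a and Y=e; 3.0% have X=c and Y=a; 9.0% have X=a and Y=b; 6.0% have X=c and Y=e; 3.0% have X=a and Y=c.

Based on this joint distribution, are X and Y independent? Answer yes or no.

yes

Every cell satisfies P(X,Y) = P(X)·P(Y). For instance P(X=b) = 0.400, P(Y=d) = 0.300, and 0.400×0.300 = 0.120 matches the joint entry. So X and Y are independent.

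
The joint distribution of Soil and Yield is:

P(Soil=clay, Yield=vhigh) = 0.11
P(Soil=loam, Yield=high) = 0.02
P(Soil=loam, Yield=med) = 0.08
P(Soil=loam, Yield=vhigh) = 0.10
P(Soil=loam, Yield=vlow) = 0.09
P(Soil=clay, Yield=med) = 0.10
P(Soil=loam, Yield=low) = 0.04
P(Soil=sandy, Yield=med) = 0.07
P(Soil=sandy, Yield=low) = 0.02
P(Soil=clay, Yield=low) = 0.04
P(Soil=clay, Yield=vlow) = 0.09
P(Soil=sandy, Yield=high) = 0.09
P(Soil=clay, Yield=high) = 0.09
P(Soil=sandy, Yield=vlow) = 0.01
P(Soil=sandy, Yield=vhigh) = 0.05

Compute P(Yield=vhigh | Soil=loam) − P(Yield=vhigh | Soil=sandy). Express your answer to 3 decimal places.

P(Soil=loam) = 0.09 + 0.04 + 0.08 + 0.02 + 0.10 = 0.33; P(Yield=vhigh | Soil=loam) = 0.10/0.33 = 0.3030.
P(Soil=sandy) = 0.01 + 0.02 + 0.07 + 0.09 + 0.05 = 0.24; P(Yield=vhigh | Soil=sandy) = 0.05/0.24 = 0.2083.
Difference = 0.095.

0.095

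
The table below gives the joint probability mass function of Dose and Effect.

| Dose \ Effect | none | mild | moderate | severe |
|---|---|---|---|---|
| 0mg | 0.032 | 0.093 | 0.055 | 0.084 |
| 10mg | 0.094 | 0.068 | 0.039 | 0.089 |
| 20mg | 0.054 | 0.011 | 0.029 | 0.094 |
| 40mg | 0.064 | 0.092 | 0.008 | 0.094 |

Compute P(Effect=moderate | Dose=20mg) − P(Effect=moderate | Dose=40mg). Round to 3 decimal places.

P(Dose=20mg) = 0.054 + 0.011 + 0.029 + 0.094 = 0.188; P(Effect=moderate | Dose=20mg) = 0.029/0.188 = 0.1543.
P(Dose=40mg) = 0.064 + 0.092 + 0.008 + 0.094 = 0.258; P(Effect=moderate | Dose=40mg) = 0.008/0.258 = 0.0310.
Difference = 0.123.

0.123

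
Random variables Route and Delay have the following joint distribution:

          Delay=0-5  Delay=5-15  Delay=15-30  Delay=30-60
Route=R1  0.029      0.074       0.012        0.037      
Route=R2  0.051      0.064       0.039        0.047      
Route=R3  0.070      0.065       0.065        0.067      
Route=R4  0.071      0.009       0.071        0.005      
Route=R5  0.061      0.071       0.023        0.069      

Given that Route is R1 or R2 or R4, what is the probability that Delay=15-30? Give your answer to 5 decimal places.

0.23969

P(Route=R1) = 0.029 + 0.074 + 0.012 + 0.037 = 0.152.
P(Route=R2) = 0.051 + 0.064 + 0.039 + 0.047 = 0.201.
P(Route=R4) = 0.071 + 0.009 + 0.071 + 0.005 = 0.156.
P(Route ∈ {R1, R2, R4}) = 0.152 + 0.201 + 0.156 = 0.509; P(Delay=15-30, Route ∈ {R1, R2, R4}) = 0.012 + 0.039 + 0.071 = 0.122.
P(Delay=15-30 | Route ∈ {R1, R2, R4}) = 0.122/0.509 = 0.23969.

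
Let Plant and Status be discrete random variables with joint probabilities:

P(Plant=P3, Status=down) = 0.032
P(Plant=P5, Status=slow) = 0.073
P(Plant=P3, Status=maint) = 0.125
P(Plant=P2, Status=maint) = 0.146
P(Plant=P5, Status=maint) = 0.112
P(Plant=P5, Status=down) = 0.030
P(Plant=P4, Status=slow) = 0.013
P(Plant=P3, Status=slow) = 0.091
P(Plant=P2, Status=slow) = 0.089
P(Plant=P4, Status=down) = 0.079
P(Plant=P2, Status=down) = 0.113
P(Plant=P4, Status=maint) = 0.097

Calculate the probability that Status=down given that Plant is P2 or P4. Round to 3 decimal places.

P(Plant=P2) = 0.089 + 0.113 + 0.146 = 0.348.
P(Plant=P4) = 0.013 + 0.079 + 0.097 = 0.189.
P(Plant ∈ {P2, P4}) = 0.348 + 0.189 = 0.537; P(Status=down, Plant ∈ {P2, P4}) = 0.113 + 0.079 = 0.192.
P(Status=down | Plant ∈ {P2, P4}) = 0.192/0.537 = 0.358.

0.358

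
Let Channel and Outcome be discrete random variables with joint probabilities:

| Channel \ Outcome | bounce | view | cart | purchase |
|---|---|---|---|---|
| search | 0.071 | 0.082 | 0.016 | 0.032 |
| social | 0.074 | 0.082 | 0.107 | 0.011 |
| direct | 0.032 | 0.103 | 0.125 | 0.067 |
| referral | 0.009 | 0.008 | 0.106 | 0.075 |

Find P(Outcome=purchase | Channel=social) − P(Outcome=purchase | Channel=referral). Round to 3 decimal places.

-0.339

P(Channel=social) = 0.074 + 0.082 + 0.107 + 0.011 = 0.274; P(Outcome=purchase | Channel=social) = 0.011/0.274 = 0.0401.
P(Channel=referral) = 0.009 + 0.008 + 0.106 + 0.075 = 0.198; P(Outcome=purchase | Channel=referral) = 0.075/0.198 = 0.3788.
Difference = -0.339.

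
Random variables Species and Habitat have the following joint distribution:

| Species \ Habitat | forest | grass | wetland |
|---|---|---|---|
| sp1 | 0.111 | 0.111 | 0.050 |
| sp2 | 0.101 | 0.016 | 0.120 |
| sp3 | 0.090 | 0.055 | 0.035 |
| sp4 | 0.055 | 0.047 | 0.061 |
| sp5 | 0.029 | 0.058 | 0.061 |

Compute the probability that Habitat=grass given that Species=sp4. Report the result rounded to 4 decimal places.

0.2883

P(Species=sp4) = 0.055 + 0.047 + 0.061 = 0.163.
P(Habitat=grass | Species=sp4) = 0.047/0.163 = 0.2883.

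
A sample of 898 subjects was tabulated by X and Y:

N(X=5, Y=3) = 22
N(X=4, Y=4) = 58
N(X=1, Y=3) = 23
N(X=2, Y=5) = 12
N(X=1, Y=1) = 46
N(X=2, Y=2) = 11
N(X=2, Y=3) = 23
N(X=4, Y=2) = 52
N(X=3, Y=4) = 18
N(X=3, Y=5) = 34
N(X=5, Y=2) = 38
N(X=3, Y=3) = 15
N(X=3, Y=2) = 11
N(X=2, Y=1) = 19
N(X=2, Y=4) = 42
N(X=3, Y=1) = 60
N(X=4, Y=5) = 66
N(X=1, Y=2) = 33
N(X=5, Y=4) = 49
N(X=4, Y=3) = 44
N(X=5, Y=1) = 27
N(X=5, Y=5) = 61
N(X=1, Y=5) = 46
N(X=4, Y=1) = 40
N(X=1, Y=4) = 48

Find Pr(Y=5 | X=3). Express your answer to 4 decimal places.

0.2464

Total with X=3: 60 + 11 + 15 + 18 + 34 = 138.
P(Y=5 | X=3) = 34/138 = 0.2464.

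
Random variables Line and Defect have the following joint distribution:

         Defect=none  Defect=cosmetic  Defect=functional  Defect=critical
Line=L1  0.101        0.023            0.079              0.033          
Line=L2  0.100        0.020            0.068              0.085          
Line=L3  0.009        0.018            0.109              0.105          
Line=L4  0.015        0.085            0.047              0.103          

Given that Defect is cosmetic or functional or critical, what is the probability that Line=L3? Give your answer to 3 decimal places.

0.299

P(Defect=cosmetic) = 0.023 + 0.020 + 0.018 + 0.085 = 0.146.
P(Defect=functional) = 0.079 + 0.068 + 0.109 + 0.047 = 0.303.
P(Defect=critical) = 0.033 + 0.085 + 0.105 + 0.103 = 0.326.
P(Defect ∈ {cosmetic, functional, critical}) = 0.146 + 0.303 + 0.326 = 0.775; P(Line=L3, Defect ∈ {cosmetic, functional, critical}) = 0.018 + 0.109 + 0.105 = 0.232.
P(Line=L3 | Defect ∈ {cosmetic, functional, critical}) = 0.232/0.775 = 0.299.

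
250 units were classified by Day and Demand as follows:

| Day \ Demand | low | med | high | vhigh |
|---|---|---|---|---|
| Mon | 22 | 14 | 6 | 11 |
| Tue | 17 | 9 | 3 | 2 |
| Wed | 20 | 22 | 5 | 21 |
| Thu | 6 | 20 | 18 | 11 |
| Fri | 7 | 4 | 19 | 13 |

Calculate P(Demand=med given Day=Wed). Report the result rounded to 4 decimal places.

0.3235

Total with Day=Wed: 20 + 22 + 5 + 21 = 68.
P(Demand=med | Day=Wed) = 22/68 = 0.3235.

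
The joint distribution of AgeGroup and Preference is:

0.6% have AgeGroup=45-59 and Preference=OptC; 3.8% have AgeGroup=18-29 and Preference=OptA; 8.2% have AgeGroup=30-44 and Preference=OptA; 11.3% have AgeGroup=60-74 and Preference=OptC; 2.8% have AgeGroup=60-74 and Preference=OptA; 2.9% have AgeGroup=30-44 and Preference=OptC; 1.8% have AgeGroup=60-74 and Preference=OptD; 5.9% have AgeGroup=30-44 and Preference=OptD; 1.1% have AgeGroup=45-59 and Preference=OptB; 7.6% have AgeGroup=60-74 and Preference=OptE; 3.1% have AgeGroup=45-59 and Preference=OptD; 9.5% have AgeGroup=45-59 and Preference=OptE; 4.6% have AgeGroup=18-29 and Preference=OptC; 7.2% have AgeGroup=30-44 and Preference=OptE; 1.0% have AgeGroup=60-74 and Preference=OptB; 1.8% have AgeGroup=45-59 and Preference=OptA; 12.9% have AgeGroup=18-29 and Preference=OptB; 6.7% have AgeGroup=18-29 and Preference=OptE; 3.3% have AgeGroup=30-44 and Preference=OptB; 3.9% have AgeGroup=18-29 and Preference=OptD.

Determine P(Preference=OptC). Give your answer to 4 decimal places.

0.1940

P(Preference=OptC) = 0.046 + 0.029 + 0.006 + 0.113 = 0.194.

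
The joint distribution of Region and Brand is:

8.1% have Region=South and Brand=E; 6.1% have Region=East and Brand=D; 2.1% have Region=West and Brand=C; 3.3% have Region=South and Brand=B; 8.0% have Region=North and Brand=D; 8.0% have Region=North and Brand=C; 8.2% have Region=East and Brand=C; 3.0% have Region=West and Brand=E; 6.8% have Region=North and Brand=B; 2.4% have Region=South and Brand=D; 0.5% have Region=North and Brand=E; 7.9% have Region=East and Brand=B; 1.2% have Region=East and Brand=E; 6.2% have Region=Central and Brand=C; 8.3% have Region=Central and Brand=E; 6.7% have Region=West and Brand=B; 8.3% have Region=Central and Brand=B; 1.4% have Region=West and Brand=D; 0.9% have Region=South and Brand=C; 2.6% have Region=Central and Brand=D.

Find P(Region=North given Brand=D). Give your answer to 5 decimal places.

0.39024

P(Brand=D) = 0.080 + 0.024 + 0.061 + 0.014 + 0.026 = 0.205.
P(Region=North | Brand=D) = 0.080/0.205 = 0.39024.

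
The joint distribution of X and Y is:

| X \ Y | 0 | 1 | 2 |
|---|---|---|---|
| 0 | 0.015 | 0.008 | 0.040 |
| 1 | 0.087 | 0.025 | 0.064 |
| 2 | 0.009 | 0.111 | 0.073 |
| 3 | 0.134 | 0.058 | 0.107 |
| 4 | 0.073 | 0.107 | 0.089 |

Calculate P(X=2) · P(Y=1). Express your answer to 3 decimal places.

0.060

P(X=2) = 0.009 + 0.111 + 0.073 = 0.193.
P(Y=1) = 0.008 + 0.025 + 0.111 + 0.058 + 0.107 = 0.309.
Product: 0.193 × 0.309 = 0.060.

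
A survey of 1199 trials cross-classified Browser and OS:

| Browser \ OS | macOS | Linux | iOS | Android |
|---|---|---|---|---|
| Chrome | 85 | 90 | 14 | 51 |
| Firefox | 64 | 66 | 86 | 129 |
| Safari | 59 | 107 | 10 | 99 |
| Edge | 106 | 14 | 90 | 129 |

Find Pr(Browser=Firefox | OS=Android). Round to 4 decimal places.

0.3162

Total with OS=Android: 51 + 129 + 99 + 129 = 408.
P(Browser=Firefox | OS=Android) = 129/408 = 0.3162.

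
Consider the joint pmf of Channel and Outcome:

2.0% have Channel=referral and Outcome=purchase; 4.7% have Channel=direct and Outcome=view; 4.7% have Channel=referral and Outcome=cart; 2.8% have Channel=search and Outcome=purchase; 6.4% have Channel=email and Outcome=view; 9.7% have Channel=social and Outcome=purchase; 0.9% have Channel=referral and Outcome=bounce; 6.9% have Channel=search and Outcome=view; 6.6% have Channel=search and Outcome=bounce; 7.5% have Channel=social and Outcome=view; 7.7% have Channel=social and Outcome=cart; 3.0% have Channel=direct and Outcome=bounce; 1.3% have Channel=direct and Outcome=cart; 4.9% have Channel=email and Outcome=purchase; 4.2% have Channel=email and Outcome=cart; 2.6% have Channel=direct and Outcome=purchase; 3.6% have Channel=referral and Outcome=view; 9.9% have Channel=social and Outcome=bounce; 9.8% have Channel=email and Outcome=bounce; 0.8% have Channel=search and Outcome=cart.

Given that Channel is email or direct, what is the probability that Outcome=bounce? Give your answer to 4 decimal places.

0.3469

P(Channel=email) = 0.098 + 0.064 + 0.042 + 0.049 = 0.253.
P(Channel=direct) = 0.030 + 0.047 + 0.013 + 0.026 = 0.116.
P(Channel ∈ {email, direct}) = 0.253 + 0.116 = 0.369; P(Outcome=bounce, Channel ∈ {email, direct}) = 0.098 + 0.030 = 0.128.
P(Outcome=bounce | Channel ∈ {email, direct}) = 0.128/0.369 = 0.3469.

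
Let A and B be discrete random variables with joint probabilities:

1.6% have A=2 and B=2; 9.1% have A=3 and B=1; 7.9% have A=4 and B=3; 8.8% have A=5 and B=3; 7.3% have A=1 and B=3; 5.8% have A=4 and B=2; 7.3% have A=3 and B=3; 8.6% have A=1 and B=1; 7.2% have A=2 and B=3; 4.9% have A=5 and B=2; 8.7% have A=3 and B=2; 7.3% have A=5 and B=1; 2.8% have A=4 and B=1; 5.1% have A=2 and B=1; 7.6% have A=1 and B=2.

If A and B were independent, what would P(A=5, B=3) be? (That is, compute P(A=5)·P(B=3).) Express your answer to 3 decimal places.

0.081

P(A=5) = 0.073 + 0.049 + 0.088 = 0.210.
P(B=3) = 0.073 + 0.072 + 0.073 + 0.079 + 0.088 = 0.385.
Product: 0.210 × 0.385 = 0.081.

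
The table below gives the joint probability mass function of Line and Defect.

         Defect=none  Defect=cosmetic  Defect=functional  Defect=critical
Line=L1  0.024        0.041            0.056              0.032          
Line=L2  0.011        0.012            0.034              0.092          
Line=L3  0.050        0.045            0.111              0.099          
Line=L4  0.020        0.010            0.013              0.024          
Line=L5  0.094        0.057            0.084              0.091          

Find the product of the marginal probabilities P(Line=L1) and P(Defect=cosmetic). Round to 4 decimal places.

P(Line=L1) = 0.024 + 0.041 + 0.056 + 0.032 = 0.153.
P(Defect=cosmetic) = 0.041 + 0.012 + 0.045 + 0.010 + 0.057 = 0.165.
Product: 0.153 × 0.165 = 0.0252.

0.0252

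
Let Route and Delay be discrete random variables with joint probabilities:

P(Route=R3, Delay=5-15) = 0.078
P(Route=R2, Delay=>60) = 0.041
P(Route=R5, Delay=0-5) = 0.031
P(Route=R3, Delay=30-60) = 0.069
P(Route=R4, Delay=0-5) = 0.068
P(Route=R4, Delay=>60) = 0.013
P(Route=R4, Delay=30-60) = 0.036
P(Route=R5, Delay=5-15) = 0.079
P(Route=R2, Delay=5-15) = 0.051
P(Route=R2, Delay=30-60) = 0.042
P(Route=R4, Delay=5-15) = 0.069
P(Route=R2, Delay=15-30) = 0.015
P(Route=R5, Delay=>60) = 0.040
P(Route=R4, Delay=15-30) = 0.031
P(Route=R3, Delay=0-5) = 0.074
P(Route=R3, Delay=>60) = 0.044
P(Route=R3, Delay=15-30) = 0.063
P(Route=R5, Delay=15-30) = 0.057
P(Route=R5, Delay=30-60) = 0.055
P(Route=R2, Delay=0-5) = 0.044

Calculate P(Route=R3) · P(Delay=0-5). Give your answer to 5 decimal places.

P(Route=R3) = 0.074 + 0.078 + 0.063 + 0.069 + 0.044 = 0.328.
P(Delay=0-5) = 0.044 + 0.074 + 0.068 + 0.031 = 0.217.
Product: 0.328 × 0.217 = 0.07118.

0.07118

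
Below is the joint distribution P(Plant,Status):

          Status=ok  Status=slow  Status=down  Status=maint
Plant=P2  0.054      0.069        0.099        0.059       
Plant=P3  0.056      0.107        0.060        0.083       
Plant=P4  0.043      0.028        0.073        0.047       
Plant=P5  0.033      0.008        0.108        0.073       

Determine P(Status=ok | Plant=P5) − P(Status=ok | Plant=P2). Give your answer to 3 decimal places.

P(Plant=P5) = 0.033 + 0.008 + 0.108 + 0.073 = 0.222; P(Status=ok | Plant=P5) = 0.033/0.222 = 0.1486.
P(Plant=P2) = 0.054 + 0.069 + 0.099 + 0.059 = 0.281; P(Status=ok | Plant=P2) = 0.054/0.281 = 0.1922.
Difference = -0.044.

-0.044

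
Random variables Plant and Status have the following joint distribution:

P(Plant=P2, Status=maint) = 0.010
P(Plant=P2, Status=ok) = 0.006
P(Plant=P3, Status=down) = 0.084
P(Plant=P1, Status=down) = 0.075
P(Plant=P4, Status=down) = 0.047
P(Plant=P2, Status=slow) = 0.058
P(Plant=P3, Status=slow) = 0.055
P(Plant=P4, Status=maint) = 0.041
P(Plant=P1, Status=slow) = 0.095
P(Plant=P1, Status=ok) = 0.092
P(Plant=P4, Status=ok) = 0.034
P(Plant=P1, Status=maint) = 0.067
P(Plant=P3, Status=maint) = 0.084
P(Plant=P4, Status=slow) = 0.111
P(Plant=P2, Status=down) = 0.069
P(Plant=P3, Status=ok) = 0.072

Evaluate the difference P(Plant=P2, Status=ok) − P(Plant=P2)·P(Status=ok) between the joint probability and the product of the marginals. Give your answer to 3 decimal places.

-0.023

P(Plant=P2) = 0.006 + 0.058 + 0.069 + 0.010 = 0.143.
P(Status=ok) = 0.092 + 0.006 + 0.072 + 0.034 = 0.204.
P(Plant=P2, Status=ok) − P(Plant=P2)P(Status=ok) = 0.006 − 0.143×0.204 = -0.023.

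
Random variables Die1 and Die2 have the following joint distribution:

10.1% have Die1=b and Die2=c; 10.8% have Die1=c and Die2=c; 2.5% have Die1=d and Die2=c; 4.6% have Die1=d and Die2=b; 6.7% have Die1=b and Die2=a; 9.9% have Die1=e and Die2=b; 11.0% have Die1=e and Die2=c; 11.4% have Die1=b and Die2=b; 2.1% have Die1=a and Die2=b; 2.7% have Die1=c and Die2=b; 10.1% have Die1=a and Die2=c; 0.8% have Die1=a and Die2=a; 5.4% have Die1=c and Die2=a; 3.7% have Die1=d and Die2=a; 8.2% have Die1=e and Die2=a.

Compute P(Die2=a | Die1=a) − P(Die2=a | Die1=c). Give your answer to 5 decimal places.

P(Die1=a) = 0.008 + 0.021 + 0.101 = 0.130; P(Die2=a | Die1=a) = 0.008/0.130 = 0.061538.
P(Die1=c) = 0.054 + 0.027 + 0.108 = 0.189; P(Die2=a | Die1=c) = 0.054/0.189 = 0.285714.
Difference = -0.22418.

-0.22418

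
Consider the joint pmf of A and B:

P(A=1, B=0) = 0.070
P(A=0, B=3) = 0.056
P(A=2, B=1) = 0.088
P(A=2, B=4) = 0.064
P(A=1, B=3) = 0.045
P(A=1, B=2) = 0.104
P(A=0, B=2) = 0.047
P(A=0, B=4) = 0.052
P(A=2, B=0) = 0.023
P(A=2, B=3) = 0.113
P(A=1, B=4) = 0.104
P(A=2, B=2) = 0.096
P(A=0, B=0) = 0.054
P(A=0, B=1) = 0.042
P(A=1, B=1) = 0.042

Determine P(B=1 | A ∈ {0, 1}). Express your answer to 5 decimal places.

P(A=0) = 0.054 + 0.042 + 0.047 + 0.056 + 0.052 = 0.251.
P(A=1) = 0.070 + 0.042 + 0.104 + 0.045 + 0.104 = 0.365.
P(A ∈ {0, 1}) = 0.251 + 0.365 = 0.616; P(B=1, A ∈ {0, 1}) = 0.042 + 0.042 = 0.084.
P(B=1 | A ∈ {0, 1}) = 0.084/0.616 = 0.13636.

0.13636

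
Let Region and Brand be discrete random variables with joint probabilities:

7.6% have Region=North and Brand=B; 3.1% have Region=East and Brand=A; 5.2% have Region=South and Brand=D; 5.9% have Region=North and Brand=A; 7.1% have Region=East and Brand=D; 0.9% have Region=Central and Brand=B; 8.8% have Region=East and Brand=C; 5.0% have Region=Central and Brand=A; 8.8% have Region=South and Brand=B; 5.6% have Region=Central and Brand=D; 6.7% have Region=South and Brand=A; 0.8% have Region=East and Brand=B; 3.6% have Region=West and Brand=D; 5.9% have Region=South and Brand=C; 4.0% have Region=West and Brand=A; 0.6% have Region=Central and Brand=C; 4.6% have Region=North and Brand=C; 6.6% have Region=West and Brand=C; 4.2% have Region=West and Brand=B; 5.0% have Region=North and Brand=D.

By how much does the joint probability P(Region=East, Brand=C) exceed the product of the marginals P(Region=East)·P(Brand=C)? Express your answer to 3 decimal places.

0.036

P(Region=East) = 0.031 + 0.008 + 0.088 + 0.071 = 0.198.
P(Brand=C) = 0.046 + 0.059 + 0.088 + 0.066 + 0.006 = 0.265.
P(Region=East, Brand=C) − P(Region=East)P(Brand=C) = 0.088 − 0.198×0.265 = 0.036.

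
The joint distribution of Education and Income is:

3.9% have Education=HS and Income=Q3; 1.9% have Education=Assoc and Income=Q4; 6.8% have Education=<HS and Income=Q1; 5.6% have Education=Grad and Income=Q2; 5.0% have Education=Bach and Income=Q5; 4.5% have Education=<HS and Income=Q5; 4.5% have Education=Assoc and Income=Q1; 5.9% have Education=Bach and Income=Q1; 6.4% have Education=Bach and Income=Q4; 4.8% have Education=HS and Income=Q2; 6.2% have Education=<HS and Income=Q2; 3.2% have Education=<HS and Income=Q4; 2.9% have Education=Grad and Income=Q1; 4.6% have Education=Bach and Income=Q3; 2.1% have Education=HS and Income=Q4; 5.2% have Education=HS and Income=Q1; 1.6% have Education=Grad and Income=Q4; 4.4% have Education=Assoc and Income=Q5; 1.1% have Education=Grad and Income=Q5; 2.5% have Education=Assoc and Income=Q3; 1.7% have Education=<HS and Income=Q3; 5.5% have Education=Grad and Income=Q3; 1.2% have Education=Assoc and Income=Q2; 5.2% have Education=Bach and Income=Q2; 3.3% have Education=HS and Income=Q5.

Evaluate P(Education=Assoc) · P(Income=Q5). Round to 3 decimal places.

0.027

P(Education=Assoc) = 0.045 + 0.012 + 0.025 + 0.019 + 0.044 = 0.145.
P(Income=Q5) = 0.045 + 0.033 + 0.044 + 0.050 + 0.011 = 0.183.
Product: 0.145 × 0.183 = 0.027.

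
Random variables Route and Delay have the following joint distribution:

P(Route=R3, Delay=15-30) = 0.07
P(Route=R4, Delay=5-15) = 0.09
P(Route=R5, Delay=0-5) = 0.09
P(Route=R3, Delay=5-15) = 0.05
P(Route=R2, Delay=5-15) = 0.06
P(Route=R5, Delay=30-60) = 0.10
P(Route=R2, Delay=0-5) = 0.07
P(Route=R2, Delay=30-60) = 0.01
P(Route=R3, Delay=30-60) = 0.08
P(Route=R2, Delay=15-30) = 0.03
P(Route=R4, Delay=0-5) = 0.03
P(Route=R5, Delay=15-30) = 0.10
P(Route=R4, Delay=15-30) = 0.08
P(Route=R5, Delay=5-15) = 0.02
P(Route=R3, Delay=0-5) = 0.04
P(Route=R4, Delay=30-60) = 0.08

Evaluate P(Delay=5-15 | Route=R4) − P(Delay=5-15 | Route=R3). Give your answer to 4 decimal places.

P(Route=R4) = 0.03 + 0.09 + 0.08 + 0.08 = 0.28; P(Delay=5-15 | Route=R4) = 0.09/0.28 = 0.32143.
P(Route=R3) = 0.04 + 0.05 + 0.07 + 0.08 = 0.24; P(Delay=5-15 | Route=R3) = 0.05/0.24 = 0.20833.
Difference = 0.1131.

0.1131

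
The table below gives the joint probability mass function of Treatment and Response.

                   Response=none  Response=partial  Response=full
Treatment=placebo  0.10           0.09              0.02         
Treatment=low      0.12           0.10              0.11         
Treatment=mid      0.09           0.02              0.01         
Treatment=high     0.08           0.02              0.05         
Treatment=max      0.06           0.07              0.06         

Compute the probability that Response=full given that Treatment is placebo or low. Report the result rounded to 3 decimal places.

0.241

P(Treatment=placebo) = 0.10 + 0.09 + 0.02 = 0.21.
P(Treatment=low) = 0.12 + 0.10 + 0.11 = 0.33.
P(Treatment ∈ {placebo, low}) = 0.21 + 0.33 = 0.54; P(Response=full, Treatment ∈ {placebo, low}) = 0.02 + 0.11 = 0.13.
P(Response=full | Treatment ∈ {placebo, low}) = 0.13/0.54 = 0.241.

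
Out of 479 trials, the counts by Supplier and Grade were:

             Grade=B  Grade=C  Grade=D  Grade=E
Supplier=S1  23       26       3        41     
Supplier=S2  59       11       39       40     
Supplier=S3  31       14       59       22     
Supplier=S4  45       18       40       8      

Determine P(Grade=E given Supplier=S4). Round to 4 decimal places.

Total with Supplier=S4: 45 + 18 + 40 + 8 = 111.
P(Grade=E | Supplier=S4) = 8/111 = 0.0721.

0.0721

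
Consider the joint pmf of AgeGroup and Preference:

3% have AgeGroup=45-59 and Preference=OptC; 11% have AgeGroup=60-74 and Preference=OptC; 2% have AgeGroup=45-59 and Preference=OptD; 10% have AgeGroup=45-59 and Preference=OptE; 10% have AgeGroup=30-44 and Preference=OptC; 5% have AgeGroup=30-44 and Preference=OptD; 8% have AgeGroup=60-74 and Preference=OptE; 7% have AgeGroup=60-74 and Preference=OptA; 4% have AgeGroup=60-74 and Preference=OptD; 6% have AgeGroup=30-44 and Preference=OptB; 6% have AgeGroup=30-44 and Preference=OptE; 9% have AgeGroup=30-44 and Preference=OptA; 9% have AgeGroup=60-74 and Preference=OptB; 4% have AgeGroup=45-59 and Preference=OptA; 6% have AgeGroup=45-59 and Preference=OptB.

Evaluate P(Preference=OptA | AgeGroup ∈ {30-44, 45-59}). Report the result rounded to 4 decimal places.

P(AgeGroup=30-44) = 0.09 + 0.06 + 0.10 + 0.05 + 0.06 = 0.36.
P(AgeGroup=45-59) = 0.04 + 0.06 + 0.03 + 0.02 + 0.10 = 0.25.
P(AgeGroup ∈ {30-44, 45-59}) = 0.36 + 0.25 = 0.61; P(Preference=OptA, AgeGroup ∈ {30-44, 45-59}) = 0.09 + 0.04 = 0.13.
P(Preference=OptA | AgeGroup ∈ {30-44, 45-59}) = 0.13/0.61 = 0.2131.

0.2131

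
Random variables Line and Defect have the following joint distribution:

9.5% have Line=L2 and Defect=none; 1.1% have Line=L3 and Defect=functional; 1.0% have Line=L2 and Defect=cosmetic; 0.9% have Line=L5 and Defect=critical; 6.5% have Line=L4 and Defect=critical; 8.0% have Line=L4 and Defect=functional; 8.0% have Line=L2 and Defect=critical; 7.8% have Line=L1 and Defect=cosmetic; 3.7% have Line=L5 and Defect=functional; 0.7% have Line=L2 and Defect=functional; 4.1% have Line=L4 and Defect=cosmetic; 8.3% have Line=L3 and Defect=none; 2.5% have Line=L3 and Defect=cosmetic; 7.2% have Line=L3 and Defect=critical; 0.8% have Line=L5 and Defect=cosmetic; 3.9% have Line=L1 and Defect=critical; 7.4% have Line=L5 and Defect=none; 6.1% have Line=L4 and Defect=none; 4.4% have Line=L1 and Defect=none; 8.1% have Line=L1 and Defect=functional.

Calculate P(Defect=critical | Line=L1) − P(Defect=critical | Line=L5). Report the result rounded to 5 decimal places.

0.09084

P(Line=L1) = 0.044 + 0.078 + 0.081 + 0.039 = 0.242; P(Defect=critical | Line=L1) = 0.039/0.242 = 0.161157.
P(Line=L5) = 0.074 + 0.008 + 0.037 + 0.009 = 0.128; P(Defect=critical | Line=L5) = 0.009/0.128 = 0.070313.
Difference = 0.09084.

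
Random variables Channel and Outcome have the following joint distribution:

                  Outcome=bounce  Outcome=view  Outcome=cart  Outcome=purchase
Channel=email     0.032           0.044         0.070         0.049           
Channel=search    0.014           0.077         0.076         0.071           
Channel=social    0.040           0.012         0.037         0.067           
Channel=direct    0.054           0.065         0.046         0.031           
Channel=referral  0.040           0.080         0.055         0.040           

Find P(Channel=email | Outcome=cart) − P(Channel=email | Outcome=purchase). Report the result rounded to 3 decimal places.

P(Outcome=cart) = 0.070 + 0.076 + 0.037 + 0.046 + 0.055 = 0.284; P(Channel=email | Outcome=cart) = 0.070/0.284 = 0.2465.
P(Outcome=purchase) = 0.049 + 0.071 + 0.067 + 0.031 + 0.040 = 0.258; P(Channel=email | Outcome=purchase) = 0.049/0.258 = 0.1899.
Difference = 0.057.

0.057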